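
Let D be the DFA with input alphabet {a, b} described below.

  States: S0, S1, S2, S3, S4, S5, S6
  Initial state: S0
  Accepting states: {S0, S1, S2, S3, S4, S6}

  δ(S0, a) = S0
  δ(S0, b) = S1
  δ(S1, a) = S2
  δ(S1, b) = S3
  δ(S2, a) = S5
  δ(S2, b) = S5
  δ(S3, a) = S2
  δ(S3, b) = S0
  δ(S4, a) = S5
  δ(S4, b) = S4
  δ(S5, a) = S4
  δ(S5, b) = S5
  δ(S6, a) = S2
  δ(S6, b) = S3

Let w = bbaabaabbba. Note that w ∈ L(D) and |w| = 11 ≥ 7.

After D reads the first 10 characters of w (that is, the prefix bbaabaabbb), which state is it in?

State sequence: S0 -b-> S1 -b-> S3 -a-> S2 -a-> S5 -b-> S5 -a-> S4 -a-> S5 -b-> S5 -b-> S5 -b-> S5

After reading 10 characters, D is in state S5.

S5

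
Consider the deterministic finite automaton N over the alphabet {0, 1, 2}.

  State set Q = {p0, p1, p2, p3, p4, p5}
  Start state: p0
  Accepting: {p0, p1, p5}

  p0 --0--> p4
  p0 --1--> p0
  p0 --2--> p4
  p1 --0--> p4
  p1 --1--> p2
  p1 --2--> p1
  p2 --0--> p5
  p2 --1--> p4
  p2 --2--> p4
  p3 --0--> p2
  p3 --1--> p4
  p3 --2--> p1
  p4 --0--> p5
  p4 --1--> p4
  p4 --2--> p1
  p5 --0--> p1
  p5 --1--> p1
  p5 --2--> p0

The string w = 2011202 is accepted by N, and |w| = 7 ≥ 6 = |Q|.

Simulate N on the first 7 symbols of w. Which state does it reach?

Run of N on the first 7 characters of w = 2 0 1 1 2 0 2:
  step 0: p0  (start)
  step 1: p4  (read 2: p0→p4)
  step 2: p5  (read 0: p4→p5)
  step 3: p1  (read 1: p5→p1)
  step 4: p2  (read 1: p1→p2)
  step 5: p4  (read 2: p2→p4)
  step 6: p5  (read 0: p4→p5)
  step 7: p0  (read 2: p5→p0)

After reading 7 characters, N is in state p0.
(This kind of state-tracing is the core of the pumping-lemma construction: with 6 states, pigeonhole forces a repeat within the first 6 steps.)

p0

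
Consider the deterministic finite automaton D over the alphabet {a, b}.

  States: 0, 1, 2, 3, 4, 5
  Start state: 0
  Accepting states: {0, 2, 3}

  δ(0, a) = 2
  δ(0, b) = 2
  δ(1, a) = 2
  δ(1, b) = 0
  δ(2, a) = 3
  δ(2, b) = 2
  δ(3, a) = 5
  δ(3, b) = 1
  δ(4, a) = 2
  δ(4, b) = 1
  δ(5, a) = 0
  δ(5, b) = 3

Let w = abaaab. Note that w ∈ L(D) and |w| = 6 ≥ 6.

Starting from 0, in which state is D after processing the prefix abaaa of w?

0

Run of D on the first 5 characters of w = a b a a a:
  step 0: 0  (start)
  step 1: 2  (read a: 0→2)
  step 2: 2  (read b: 2→2)
  step 3: 3  (read a: 2→3)
  step 4: 5  (read a: 3→5)
  step 5: 0  (read a: 5→0)

After reading 5 characters, D is in state 0.
(This kind of state-tracing is the core of the pumping-lemma construction: with 6 states, pigeonhole forces a repeat within the first 6 steps.)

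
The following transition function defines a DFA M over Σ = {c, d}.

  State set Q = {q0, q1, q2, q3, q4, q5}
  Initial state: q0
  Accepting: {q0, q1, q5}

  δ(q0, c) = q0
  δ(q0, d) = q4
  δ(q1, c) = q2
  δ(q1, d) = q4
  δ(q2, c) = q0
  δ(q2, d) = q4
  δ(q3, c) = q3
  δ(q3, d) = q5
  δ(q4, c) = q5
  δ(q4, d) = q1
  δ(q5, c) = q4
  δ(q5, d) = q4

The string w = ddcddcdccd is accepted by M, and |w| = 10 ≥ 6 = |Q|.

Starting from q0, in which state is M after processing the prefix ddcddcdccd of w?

State sequence: q0 -d-> q4 -d-> q1 -c-> q2 -d-> q4 -d-> q1 -c-> q2 -d-> q4 -c-> q5 -c-> q4 -d-> q1

After reading 10 characters, M is in state q1.

q1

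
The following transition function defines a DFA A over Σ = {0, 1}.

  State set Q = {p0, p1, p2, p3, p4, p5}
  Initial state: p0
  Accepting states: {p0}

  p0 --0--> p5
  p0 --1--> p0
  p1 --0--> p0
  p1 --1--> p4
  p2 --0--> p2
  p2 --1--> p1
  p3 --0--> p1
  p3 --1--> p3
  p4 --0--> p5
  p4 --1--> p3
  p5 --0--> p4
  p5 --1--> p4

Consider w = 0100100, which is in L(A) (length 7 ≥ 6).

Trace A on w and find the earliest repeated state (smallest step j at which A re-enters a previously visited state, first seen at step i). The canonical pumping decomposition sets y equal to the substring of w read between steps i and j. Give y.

State sequence: p0 -0-> p5 -1-> p4 -0-> p5 -0-> p4 -1-> p3 -0-> p1 -0-> p0
First repeat at step 3: p5 was already visited.

So i = 1, j = 3, giving x = w[0:1] = 0, y = w[1:3] = 10, z = w[3:7] = 0100.
Check: |xy| = 3 ≤ 6 and |y| = 2 ≥ 1. Reading y takes A from p5 back to p5, so every xyⁱz is accepted.
With |Q| = 6, pigeonhole forces a state repeat no later than step 6; the substring read between the first and second visits to that state can be pumped.

10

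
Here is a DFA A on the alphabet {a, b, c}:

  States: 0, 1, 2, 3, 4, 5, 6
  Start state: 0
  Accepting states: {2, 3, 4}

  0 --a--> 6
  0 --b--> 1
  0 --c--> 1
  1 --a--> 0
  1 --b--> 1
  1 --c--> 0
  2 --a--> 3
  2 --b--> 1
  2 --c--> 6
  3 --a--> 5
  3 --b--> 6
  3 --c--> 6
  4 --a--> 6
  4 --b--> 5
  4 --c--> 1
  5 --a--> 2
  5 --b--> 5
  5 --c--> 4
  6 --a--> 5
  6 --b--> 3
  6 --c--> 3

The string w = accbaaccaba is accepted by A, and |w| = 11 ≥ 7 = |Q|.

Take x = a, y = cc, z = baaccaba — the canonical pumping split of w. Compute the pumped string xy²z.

accccbaaccaba

xy^2z = a·cc·cc·baaccaba = accccbaaccaba.
Reading y = cc takes A from 6 back to 6, so after x·y·y the machine is still in 6, and z then leads to the accepting state 2. Hence accccbaaccaba ∈ L(A).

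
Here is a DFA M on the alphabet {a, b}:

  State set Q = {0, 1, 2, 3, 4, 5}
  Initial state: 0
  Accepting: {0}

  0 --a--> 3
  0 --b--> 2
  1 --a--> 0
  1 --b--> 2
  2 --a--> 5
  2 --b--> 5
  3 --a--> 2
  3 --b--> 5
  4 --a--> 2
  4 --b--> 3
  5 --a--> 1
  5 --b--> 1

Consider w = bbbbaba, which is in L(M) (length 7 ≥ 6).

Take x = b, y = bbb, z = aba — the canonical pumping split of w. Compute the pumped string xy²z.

xy^2z = b·bbb·bbb·aba = bbbbbbbaba.
Reading y = bbb takes M from 2 back to 2, so after x·y·y the machine is still in 2, and z then leads to the accepting state 0. Hence bbbbbbbaba ∈ L(M).

bbbbbbbaba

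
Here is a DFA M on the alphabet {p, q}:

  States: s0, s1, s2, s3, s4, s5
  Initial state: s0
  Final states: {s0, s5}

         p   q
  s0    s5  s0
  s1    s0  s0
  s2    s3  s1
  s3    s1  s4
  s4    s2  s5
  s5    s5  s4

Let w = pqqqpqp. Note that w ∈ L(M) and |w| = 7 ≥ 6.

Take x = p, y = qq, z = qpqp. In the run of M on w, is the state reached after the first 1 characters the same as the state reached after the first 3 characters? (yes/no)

yes

Run of M on the first 3 characters of w = p q q:
  step 0: s0  (start)
  step 1: s5  (read p: s0→s5)
  step 2: s4  (read q: s5→s4)
  step 3: s5  (read q: s4→s5)

After x (step 1): s5. After xy (step 3): s5.
They match, so y = qq drives M around a cycle from s5 back to itself; pumping y any number of times keeps M in s5 before reading z, and xyⁱz ∈ L(M) for every i ≥ 0.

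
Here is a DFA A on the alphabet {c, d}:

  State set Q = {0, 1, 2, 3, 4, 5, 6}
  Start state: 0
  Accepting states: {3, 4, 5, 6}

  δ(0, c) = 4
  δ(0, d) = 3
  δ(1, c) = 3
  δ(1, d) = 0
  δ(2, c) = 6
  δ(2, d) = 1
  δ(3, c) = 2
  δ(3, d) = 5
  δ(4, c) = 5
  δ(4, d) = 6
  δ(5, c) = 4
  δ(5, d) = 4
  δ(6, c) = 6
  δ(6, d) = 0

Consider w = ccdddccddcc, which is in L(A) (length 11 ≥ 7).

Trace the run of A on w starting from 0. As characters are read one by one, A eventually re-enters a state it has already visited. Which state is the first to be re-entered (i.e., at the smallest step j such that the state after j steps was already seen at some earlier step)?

State sequence: 0 -c-> 4 -c-> 5 -d-> 4 -d-> 6 -d-> 0 -c-> 4 -c-> 5 -d-> 4 -d-> 6 -c-> 6 -c-> 6
First repeat at step 3: 4 was already visited.

The earliest repeat is at step j = 3: A is in 4, which it already visited at step i = 1.
Pumping length from the standard proof: p = 7 (the number of states). The repeated state found above gives |xy| = j ≤ 7 and |y| = j − i ≥ 1.

4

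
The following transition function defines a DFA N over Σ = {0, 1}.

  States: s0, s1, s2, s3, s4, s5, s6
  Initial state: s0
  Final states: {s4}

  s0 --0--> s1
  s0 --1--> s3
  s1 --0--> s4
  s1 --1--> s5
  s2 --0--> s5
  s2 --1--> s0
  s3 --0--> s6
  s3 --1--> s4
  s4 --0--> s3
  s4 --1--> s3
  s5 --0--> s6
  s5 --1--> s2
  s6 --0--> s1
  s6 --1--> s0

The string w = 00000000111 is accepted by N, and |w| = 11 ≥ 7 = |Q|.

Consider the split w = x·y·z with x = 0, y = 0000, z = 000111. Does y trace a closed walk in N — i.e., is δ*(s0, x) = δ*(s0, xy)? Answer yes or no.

Run of N on the first 5 characters of w = 0 0 0 0 0:
  step 0: s0  (start)
  step 1: s1  (read 0: s0→s1)
  step 2: s4  (read 0: s1→s4)
  step 3: s3  (read 0: s4→s3)
  step 4: s6  (read 0: s3→s6)
  step 5: s1  (read 0: s6→s1)

After x (step 1): s1. After xy (step 5): s1.
They match, so y = 0000 drives N around a cycle from s1 back to itself; pumping y any number of times keeps N in s1 before reading z, and xyⁱz ∈ L(N) for every i ≥ 0.

yes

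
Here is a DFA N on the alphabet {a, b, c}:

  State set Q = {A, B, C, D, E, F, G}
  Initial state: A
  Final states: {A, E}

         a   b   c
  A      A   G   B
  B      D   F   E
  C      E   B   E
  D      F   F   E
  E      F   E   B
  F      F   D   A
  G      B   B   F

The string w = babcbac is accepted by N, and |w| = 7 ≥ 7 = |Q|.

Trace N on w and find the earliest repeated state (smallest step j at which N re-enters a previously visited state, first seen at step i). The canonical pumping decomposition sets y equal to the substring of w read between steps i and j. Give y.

babc

Run of N on w = b a b c b a c:
  step 0: A  (start)
  step 1: G  (read b: A→G)
  step 2: B  (read a: G→B)
  step 3: F  (read b: B→F)
  step 4: A  (read c: F→A)   ← first repeat (A seen earlier)
  step 5: G  (read b: A→G)
  step 6: B  (read a: G→B)
  step 7: E  (read c: B→E)

So i = 0, j = 4, giving x = w[0:0] = ε, y = w[0:4] = babc, z = w[4:7] = bac.
Check: |xy| = 4 ≤ 7 and |y| = 4 ≥ 1. Reading y takes N from A back to A, so every xyⁱz is accepted.
With |Q| = 7, pigeonhole forces a state repeat no later than step 7; the substring read between the first and second visits to that state can be pumped.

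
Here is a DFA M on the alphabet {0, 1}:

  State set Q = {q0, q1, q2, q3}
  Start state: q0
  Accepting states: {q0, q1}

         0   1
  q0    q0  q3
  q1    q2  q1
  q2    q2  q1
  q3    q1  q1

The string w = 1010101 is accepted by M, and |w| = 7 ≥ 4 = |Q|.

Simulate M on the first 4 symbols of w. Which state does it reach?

State sequence: q0 -1-> q3 -0-> q1 -1-> q1 -0-> q2

After reading 4 characters, M is in state q2.
(This kind of state-tracing is the core of the pumping-lemma construction: with 4 states, pigeonhole forces a repeat within the first 4 steps.)

q2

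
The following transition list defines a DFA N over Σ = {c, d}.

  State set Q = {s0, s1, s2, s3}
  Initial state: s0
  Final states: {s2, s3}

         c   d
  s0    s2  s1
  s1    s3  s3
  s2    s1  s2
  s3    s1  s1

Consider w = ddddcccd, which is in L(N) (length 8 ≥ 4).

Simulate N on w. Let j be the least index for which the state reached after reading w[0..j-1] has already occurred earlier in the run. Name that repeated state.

s1

State sequence: s0 -d-> s1 -d-> s3 -d-> s1 -d-> s3 -c-> s1 -c-> s3 -c-> s1 -d-> s3
First repeat at step 3: s1 was already visited.

The earliest repeat is at step j = 3: N is in s1, which it already visited at step i = 1.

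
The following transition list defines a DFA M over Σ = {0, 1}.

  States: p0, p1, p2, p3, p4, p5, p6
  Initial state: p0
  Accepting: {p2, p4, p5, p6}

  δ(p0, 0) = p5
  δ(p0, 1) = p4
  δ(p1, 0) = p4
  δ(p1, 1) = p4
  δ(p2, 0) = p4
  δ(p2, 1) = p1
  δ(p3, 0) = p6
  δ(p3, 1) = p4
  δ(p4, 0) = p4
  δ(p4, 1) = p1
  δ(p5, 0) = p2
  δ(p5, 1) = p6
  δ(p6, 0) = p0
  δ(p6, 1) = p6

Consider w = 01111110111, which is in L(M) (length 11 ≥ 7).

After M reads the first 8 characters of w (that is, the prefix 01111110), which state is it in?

p0

State sequence: p0 -0-> p5 -1-> p6 -1-> p6 -1-> p6 -1-> p6 -1-> p6 -1-> p6 -0-> p0

After reading 8 characters, M is in state p0.
(This kind of state-tracing is the core of the pumping-lemma construction: with 7 states, pigeonhole forces a repeat within the first 7 steps.)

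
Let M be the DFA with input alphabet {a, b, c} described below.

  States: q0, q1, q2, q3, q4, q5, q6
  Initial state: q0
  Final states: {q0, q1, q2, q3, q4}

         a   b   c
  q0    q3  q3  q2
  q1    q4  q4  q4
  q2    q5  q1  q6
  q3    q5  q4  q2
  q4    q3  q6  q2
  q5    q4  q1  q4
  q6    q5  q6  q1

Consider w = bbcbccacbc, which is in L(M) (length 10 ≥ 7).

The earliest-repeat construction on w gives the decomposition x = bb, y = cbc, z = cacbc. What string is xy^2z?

xy^2z = bb·cbc·cbc·cacbc = bbcbccbccacbc.
Reading y = cbc takes M from q4 back to q4, so after x·y·y the machine is still in q4, and z then leads to the accepting state q1. Hence bbcbccbccacbc ∈ L(M).

bbcbccbccacbc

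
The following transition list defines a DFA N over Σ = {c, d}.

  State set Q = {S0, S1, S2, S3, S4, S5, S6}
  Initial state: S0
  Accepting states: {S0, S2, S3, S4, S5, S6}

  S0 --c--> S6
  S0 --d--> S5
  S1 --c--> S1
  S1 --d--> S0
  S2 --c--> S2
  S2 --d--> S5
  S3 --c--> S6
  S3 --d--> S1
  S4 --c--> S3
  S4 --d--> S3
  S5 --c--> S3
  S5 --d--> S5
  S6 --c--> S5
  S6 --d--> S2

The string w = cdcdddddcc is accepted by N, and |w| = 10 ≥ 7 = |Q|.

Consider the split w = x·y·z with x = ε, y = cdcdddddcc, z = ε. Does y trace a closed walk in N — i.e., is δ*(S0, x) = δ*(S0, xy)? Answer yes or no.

Run of N on the first 10 characters of w = c d c d d d d d c c:
  step 0: S0  (start)
  step 1: S6  (read c: S0→S6)
  step 2: S2  (read d: S6→S2)
  step 3: S2  (read c: S2→S2)
  step 4: S5  (read d: S2→S5)
  step 5: S5  (read d: S5→S5)
  step 6: S5  (read d: S5→S5)
  step 7: S5  (read d: S5→S5)
  step 8: S5  (read d: S5→S5)
  step 9: S3  (read c: S5→S3)
  step 10: S6  (read c: S3→S6)

After x (step 0): S0. After xy (step 10): S6.
They differ (S0 ≠ S6), so y is not a cycle from the state after x; this split is not the one the pumping-lemma construction produces, and pumping y need not keep the string in L(N).

no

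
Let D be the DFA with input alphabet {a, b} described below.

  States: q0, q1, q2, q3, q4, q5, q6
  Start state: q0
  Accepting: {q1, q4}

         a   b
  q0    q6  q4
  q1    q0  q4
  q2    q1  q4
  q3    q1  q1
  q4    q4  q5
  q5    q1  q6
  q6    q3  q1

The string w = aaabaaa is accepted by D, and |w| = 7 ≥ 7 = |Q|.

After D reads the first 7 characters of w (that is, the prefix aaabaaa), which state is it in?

q4

Run of D on the first 7 characters of w = a a a b a a a:
  step 0: q0  (start)
  step 1: q6  (read a: q0→q6)
  step 2: q3  (read a: q6→q3)
  step 3: q1  (read a: q3→q1)
  step 4: q4  (read b: q1→q4)
  step 5: q4  (read a: q4→q4)
  step 6: q4  (read a: q4→q4)
  step 7: q4  (read a: q4→q4)

After reading 7 characters, D is in state q4.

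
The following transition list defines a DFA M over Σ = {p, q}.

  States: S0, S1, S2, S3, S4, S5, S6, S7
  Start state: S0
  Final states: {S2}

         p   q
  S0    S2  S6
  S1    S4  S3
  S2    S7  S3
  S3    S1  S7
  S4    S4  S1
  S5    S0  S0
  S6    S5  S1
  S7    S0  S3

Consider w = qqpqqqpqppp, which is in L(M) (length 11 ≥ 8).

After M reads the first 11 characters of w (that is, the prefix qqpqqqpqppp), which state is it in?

S2

Run of M on the first 11 characters of w = q q p q q q p q p p p:
  step 0: S0  (start)
  step 1: S6  (read q: S0→S6)
  step 2: S1  (read q: S6→S1)
  step 3: S4  (read p: S1→S4)
  step 4: S1  (read q: S4→S1)
  step 5: S3  (read q: S1→S3)
  step 6: S7  (read q: S3→S7)
  step 7: S0  (read p: S7→S0)
  step 8: S6  (read q: S0→S6)
  step 9: S5  (read p: S6→S5)
  step 10: S0  (read p: S5→S0)
  step 11: S2  (read p: S0→S2)

After reading 11 characters, M is in state S2.
(This kind of state-tracing is the core of the pumping-lemma construction: with 8 states, pigeonhole forces a repeat within the first 8 steps.)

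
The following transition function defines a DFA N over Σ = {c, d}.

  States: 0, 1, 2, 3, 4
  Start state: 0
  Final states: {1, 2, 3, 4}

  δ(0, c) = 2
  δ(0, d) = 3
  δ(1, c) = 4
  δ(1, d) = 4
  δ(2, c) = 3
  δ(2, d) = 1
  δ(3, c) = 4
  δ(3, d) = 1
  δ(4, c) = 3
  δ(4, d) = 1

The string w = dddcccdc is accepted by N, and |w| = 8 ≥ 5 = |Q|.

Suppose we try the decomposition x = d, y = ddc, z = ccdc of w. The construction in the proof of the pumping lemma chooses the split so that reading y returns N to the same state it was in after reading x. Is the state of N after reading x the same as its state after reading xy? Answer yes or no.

State sequence: 0 -d-> 3 -d-> 1 -d-> 4 -c-> 3

After x (step 1): 3. After xy (step 4): 3.
They match, so y = ddc drives N around a cycle from 3 back to itself; pumping y any number of times keeps N in 3 before reading z, and xyⁱz ∈ L(N) for every i ≥ 0.

yes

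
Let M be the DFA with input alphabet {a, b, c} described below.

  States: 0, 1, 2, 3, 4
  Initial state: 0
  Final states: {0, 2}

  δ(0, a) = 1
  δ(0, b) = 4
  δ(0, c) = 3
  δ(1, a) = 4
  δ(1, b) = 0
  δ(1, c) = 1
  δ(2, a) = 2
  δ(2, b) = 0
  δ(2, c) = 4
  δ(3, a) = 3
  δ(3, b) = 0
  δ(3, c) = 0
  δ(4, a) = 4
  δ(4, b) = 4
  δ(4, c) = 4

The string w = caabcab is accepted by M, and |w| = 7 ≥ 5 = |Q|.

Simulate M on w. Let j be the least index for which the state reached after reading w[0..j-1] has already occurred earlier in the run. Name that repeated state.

Run of M on w = c a a b c a b:
  step 0: 0  (start)
  step 1: 3  (read c: 0→3)
  step 2: 3  (read a: 3→3)   ← first repeat (3 seen earlier)
  step 3: 3  (read a: 3→3)
  step 4: 0  (read b: 3→0)
  step 5: 3  (read c: 0→3)
  step 6: 3  (read a: 3→3)
  step 7: 0  (read b: 3→0)

The earliest repeat is at step j = 2: M is in 3, which it already visited at step i = 1.
The DFA has 5 states, so the proof of the pumping lemma guarantees a repeated state among the first 5+1 visited; the segment between the two visits is the pumpable y.

3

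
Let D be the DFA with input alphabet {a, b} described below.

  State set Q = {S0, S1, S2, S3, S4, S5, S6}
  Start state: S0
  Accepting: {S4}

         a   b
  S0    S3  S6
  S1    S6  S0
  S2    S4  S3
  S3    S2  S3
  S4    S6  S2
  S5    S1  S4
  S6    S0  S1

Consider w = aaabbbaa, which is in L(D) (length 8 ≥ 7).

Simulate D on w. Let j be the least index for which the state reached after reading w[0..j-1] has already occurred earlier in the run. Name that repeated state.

State sequence: S0 -a-> S3 -a-> S2 -a-> S4 -b-> S2 -b-> S3 -b-> S3 -a-> S2 -a-> S4
First repeat at step 4: S2 was already visited.

The earliest repeat is at step j = 4: D is in S2, which it already visited at step i = 2.

S2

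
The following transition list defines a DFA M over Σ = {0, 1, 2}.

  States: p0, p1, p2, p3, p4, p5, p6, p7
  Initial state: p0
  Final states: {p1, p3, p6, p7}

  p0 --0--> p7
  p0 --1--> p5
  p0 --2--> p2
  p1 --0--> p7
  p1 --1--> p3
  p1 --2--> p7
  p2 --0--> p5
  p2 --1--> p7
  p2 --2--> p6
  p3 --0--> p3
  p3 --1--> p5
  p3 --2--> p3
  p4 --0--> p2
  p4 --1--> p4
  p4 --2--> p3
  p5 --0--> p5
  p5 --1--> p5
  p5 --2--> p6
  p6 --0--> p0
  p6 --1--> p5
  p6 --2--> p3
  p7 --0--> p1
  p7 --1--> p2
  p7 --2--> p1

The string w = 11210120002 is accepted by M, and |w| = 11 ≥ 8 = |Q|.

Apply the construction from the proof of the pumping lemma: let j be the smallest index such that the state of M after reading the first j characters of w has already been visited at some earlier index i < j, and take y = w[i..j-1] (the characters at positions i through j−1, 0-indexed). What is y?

Run of M on w = 1 1 2 1 0 1 2 0 0 0 2:
  step 0: p0  (start)
  step 1: p5  (read 1: p0→p5)
  step 2: p5  (read 1: p5→p5)   ← first repeat (p5 seen earlier)
  step 3: p6  (read 2: p5→p6)
  step 4: p5  (read 1: p6→p5)
  step 5: p5  (read 0: p5→p5)
  step 6: p5  (read 1: p5→p5)
  step 7: p6  (read 2: p5→p6)
  step 8: p0  (read 0: p6→p0)
  step 9: p7  (read 0: p0→p7)
  step 10: p1  (read 0: p7→p1)
  step 11: p7  (read 2: p1→p7)

So i = 1, j = 2, giving x = w[0:1] = 1, y = w[1:2] = 1, z = w[2:11] = 210120002.
Check: |xy| = 2 ≤ 8 and |y| = 1 ≥ 1. Reading y takes M from p5 back to p5, so every xyⁱz is accepted.

1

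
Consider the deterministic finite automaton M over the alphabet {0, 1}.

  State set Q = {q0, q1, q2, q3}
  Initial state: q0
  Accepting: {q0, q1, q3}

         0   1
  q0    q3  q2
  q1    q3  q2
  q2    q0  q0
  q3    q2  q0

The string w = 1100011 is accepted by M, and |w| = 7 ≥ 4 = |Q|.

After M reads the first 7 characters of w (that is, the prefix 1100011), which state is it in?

q0

State sequence: q0 -1-> q2 -1-> q0 -0-> q3 -0-> q2 -0-> q0 -1-> q2 -1-> q0

After reading 7 characters, M is in state q0.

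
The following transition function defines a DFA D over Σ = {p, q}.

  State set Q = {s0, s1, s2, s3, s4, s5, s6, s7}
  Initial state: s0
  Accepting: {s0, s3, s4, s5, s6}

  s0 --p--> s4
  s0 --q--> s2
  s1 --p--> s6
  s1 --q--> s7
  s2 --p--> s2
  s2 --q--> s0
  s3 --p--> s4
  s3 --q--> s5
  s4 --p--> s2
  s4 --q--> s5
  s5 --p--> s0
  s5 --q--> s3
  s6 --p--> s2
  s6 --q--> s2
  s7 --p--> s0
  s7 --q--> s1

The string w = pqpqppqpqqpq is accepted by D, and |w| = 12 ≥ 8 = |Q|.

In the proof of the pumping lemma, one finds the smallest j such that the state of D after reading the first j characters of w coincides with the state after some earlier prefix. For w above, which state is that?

s0

Run of D on w = p q p q p p q p q q p q:
  step 0: s0  (start)
  step 1: s4  (read p: s0→s4)
  step 2: s5  (read q: s4→s5)
  step 3: s0  (read p: s5→s0)   ← first repeat (s0 seen earlier)
  step 4: s2  (read q: s0→s2)
  step 5: s2  (read p: s2→s2)
  step 6: s2  (read p: s2→s2)
  step 7: s0  (read q: s2→s0)
  step 8: s4  (read p: s0→s4)
  step 9: s5  (read q: s4→s5)
  step 10: s3  (read q: s5→s3)
  step 11: s4  (read p: s3→s4)
  step 12: s5  (read q: s4→s5)

The earliest repeat is at step j = 3: D is in s0, which it already visited at step i = 0.
With |Q| = 8, pigeonhole forces a state repeat no later than step 8; the substring read between the first and second visits to that state can be pumped.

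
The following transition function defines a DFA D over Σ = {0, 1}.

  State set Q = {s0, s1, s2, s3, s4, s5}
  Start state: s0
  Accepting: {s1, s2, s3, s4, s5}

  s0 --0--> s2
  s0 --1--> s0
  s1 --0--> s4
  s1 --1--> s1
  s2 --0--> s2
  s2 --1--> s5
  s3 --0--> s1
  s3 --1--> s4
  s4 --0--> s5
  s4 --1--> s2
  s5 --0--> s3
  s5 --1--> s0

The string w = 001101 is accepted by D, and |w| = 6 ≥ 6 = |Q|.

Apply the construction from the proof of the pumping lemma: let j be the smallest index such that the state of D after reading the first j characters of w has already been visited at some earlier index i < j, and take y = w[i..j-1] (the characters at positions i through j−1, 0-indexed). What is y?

0

State sequence: s0 -0-> s2 -0-> s2 -1-> s5 -1-> s0 -0-> s2 -1-> s5
First repeat at step 2: s2 was already visited.

So i = 1, j = 2, giving x = w[0:1] = 0, y = w[1:2] = 0, z = w[2:6] = 1101.
Check: |xy| = 2 ≤ 6 and |y| = 1 ≥ 1. Reading y takes D from s2 back to s2, so every xyⁱz is accepted.
Pumping length from the standard proof: p = 6 (the number of states). The repeated state found above gives |xy| = j ≤ 6 and |y| = j − i ≥ 1.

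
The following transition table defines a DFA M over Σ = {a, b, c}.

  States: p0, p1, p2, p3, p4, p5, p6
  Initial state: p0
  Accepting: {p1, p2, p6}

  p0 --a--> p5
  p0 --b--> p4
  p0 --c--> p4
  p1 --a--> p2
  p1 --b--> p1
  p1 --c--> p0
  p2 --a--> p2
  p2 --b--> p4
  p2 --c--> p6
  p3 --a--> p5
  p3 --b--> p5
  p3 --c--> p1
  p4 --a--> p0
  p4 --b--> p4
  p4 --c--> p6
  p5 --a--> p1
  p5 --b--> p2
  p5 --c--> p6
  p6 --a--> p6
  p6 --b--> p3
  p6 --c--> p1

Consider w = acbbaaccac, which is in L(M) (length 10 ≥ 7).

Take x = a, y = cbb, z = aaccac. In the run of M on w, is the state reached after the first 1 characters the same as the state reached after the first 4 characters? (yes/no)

State sequence: p0 -a-> p5 -c-> p6 -b-> p3 -b-> p5

After x (step 1): p5. After xy (step 4): p5.
They match, so y = cbb drives M around a cycle from p5 back to itself; pumping y any number of times keeps M in p5 before reading z, and xyⁱz ∈ L(M) for every i ≥ 0.

yes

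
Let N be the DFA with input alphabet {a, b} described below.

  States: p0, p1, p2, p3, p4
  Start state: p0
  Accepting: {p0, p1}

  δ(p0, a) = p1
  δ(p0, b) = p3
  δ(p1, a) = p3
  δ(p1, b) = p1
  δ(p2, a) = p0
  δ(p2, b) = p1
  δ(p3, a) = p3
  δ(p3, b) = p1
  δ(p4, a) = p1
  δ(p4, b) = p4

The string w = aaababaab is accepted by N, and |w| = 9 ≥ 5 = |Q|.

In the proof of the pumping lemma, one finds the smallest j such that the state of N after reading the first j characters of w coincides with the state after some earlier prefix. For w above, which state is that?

State sequence: p0 -a-> p1 -a-> p3 -a-> p3 -b-> p1 -a-> p3 -b-> p1 -a-> p3 -a-> p3 -b-> p1
First repeat at step 3: p3 was already visited.

The earliest repeat is at step j = 3: N is in p3, which it already visited at step i = 2.

p3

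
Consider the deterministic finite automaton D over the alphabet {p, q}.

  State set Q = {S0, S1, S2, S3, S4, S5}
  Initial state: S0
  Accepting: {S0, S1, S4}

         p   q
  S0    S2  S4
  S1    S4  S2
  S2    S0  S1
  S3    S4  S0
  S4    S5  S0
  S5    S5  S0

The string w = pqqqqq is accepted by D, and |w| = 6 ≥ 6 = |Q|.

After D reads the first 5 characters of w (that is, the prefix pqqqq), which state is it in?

S2

Run of D on the first 5 characters of w = p q q q q:
  step 0: S0  (start)
  step 1: S2  (read p: S0→S2)
  step 2: S1  (read q: S2→S1)
  step 3: S2  (read q: S1→S2)
  step 4: S1  (read q: S2→S1)
  step 5: S2  (read q: S1→S2)

After reading 5 characters, D is in state S2.
(This kind of state-tracing is the core of the pumping-lemma construction: with 6 states, pigeonhole forces a repeat within the first 6 steps.)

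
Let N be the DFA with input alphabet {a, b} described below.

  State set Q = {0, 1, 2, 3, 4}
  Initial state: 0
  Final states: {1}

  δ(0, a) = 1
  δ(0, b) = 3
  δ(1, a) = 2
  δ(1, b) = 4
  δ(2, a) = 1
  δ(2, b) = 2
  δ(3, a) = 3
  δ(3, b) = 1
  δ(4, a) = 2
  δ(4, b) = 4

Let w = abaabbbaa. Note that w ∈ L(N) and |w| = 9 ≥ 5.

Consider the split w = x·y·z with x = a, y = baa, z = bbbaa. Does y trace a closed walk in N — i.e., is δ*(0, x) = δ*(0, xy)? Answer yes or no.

State sequence: 0 -a-> 1 -b-> 4 -a-> 2 -a-> 1

After x (step 1): 1. After xy (step 4): 1.
They match, so y = baa drives N around a cycle from 1 back to itself; pumping y any number of times keeps N in 1 before reading z, and xyⁱz ∈ L(N) for every i ≥ 0.

yes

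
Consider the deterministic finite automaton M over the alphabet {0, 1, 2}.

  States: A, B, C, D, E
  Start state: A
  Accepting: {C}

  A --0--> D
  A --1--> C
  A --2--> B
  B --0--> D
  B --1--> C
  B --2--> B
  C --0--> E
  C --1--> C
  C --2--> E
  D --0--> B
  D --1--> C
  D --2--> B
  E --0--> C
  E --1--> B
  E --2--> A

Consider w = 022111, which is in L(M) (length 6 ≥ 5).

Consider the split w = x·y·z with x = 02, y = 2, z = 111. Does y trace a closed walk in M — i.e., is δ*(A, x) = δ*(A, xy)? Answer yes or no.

yes

Run of M on the first 3 characters of w = 0 2 2:
  step 0: A  (start)
  step 1: D  (read 0: A→D)
  step 2: B  (read 2: D→B)
  step 3: B  (read 2: B→B)

After x (step 2): B. After xy (step 3): B.
They match, so y = 2 drives M around a cycle from B back to itself; pumping y any number of times keeps M in B before reading z, and xyⁱz ∈ L(M) for every i ≥ 0.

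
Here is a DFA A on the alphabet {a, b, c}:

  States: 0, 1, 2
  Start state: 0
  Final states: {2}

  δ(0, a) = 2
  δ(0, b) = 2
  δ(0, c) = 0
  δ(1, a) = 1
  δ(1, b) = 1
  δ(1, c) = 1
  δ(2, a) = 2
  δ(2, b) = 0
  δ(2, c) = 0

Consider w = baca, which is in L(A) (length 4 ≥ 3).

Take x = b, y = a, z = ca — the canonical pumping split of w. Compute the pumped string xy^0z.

xy⁰z = xz = b·ca = bca.
Reading y = a takes A from 2 back to 2, so after x the machine is still in 2, and z then leads to the accepting state 2. Hence bca ∈ L(A).

bca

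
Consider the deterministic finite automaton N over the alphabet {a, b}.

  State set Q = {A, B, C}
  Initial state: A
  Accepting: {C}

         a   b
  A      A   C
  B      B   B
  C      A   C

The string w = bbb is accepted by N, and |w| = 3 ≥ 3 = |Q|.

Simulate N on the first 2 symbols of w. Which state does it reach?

Run of N on the first 2 characters of w = b b:
  step 0: A  (start)
  step 1: C  (read b: A→C)
  step 2: C  (read b: C→C)

After reading 2 characters, N is in state C.
(This kind of state-tracing is the core of the pumping-lemma construction: with 3 states, pigeonhole forces a repeat within the first 3 steps.)

C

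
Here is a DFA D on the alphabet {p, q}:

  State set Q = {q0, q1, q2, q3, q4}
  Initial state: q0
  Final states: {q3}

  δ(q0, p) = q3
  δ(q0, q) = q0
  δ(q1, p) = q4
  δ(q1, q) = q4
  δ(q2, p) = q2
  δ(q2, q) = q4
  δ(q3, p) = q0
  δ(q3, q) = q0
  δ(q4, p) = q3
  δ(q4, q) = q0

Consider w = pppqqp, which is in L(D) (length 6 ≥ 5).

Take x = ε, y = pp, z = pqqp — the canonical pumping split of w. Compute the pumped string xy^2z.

xy^2z = ε·pp·pp·pqqp = pppppqqp.
Reading y = pp takes D from q0 back to q0, so after x·y·y the machine is still in q0, and z then leads to the accepting state q3. Hence pppppqqp ∈ L(D).

pppppqqp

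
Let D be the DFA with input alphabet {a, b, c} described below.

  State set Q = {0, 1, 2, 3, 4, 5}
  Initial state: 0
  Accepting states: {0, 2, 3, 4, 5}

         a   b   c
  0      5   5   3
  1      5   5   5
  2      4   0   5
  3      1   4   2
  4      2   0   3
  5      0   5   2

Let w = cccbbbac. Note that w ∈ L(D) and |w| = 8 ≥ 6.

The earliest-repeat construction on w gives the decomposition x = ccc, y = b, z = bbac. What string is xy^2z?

cccbbbbac

xy^2z = ccc·b·b·bbac = cccbbbbac.
Reading y = b takes D from 5 back to 5, so after x·y·y the machine is still in 5, and z then leads to the accepting state 3. Hence cccbbbbac ∈ L(D).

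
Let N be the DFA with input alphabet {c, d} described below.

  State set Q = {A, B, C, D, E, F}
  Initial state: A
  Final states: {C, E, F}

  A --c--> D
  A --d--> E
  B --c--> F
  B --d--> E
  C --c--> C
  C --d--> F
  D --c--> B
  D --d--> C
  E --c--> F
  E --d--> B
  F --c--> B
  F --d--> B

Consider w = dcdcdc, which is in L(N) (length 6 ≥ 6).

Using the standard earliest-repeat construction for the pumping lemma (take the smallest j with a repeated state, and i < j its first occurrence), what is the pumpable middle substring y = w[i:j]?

dc

Run of N on w = d c d c d c:
  step 0: A  (start)
  step 1: E  (read d: A→E)
  step 2: F  (read c: E→F)
  step 3: B  (read d: F→B)
  step 4: F  (read c: B→F)   ← first repeat (F seen earlier)
  step 5: B  (read d: F→B)
  step 6: F  (read c: B→F)

So i = 2, j = 4, giving x = w[0:2] = dc, y = w[2:4] = dc, z = w[4:6] = dc.
Check: |xy| = 4 ≤ 6 and |y| = 2 ≥ 1. Reading y takes N from F back to F, so every xyⁱz is accepted.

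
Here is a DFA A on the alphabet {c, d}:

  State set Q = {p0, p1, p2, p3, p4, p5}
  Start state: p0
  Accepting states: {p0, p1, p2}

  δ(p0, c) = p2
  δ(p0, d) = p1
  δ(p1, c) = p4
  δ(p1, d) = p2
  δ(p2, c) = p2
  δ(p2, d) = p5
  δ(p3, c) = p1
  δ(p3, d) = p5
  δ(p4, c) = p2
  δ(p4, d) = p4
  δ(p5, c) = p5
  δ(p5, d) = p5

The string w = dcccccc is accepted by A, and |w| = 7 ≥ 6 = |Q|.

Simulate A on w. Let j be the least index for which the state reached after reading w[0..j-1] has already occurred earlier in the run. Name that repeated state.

p2

Run of A on w = d c c c c c c:
  step 0: p0  (start)
  step 1: p1  (read d: p0→p1)
  step 2: p4  (read c: p1→p4)
  step 3: p2  (read c: p4→p2)
  step 4: p2  (read c: p2→p2)   ← first repeat (p2 seen earlier)
  step 5: p2  (read c: p2→p2)
  step 6: p2  (read c: p2→p2)
  step 7: p2  (read c: p2→p2)

The earliest repeat is at step j = 4: A is in p2, which it already visited at step i = 3.
Pumping length from the standard proof: p = 6 (the number of states). The repeated state found above gives |xy| = j ≤ 6 and |y| = j − i ≥ 1.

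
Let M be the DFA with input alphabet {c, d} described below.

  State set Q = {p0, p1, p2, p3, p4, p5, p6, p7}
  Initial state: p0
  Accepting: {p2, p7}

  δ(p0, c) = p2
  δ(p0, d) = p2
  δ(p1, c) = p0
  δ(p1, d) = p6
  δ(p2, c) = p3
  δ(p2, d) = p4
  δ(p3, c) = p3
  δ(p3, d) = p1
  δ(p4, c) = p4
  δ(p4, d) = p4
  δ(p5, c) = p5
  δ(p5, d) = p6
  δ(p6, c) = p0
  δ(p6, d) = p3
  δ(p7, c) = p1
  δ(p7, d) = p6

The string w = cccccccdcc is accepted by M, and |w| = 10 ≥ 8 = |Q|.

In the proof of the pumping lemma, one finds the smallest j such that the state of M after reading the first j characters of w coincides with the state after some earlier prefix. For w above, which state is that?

Run of M on w = c c c c c c c d c c:
  step 0: p0  (start)
  step 1: p2  (read c: p0→p2)
  step 2: p3  (read c: p2→p3)
  step 3: p3  (read c: p3→p3)   ← first repeat (p3 seen earlier)
  step 4: p3  (read c: p3→p3)
  step 5: p3  (read c: p3→p3)
  step 6: p3  (read c: p3→p3)
  step 7: p3  (read c: p3→p3)
  step 8: p1  (read d: p3→p1)
  step 9: p0  (read c: p1→p0)
  step 10: p2  (read c: p0→p2)

The earliest repeat is at step j = 3: M is in p3, which it already visited at step i = 2.
The DFA has 8 states, so the proof of the pumping lemma guarantees a repeated state among the first 8+1 visited; the segment between the two visits is the pumpable y.

p3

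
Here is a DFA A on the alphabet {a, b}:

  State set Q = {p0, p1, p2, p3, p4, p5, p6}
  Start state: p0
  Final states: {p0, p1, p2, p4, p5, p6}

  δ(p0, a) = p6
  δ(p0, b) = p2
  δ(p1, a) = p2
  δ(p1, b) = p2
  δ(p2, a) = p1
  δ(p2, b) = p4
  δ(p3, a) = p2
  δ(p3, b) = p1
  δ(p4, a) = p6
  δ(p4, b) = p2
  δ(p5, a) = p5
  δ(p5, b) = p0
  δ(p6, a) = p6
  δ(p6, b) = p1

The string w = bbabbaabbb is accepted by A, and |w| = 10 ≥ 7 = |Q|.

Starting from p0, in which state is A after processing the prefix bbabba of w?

p1

State sequence: p0 -b-> p2 -b-> p4 -a-> p6 -b-> p1 -b-> p2 -a-> p1

After reading 6 characters, A is in state p1.
(This kind of state-tracing is the core of the pumping-lemma construction: with 7 states, pigeonhole forces a repeat within the first 7 steps.)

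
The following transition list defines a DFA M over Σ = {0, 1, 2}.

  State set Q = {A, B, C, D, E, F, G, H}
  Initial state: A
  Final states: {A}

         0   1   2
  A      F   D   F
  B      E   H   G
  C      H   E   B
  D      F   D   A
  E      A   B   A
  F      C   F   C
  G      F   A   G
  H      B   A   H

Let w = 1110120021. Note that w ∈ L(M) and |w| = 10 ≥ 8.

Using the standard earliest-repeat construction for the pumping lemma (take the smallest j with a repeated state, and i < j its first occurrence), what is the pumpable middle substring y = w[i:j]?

Run of M on w = 1 1 1 0 1 2 0 0 2 1:
  step 0: A  (start)
  step 1: D  (read 1: A→D)
  step 2: D  (read 1: D→D)   ← first repeat (D seen earlier)
  step 3: D  (read 1: D→D)
  step 4: F  (read 0: D→F)
  step 5: F  (read 1: F→F)
  step 6: C  (read 2: F→C)
  step 7: H  (read 0: C→H)
  step 8: B  (read 0: H→B)
  step 9: G  (read 2: B→G)
  step 10: A  (read 1: G→A)

So i = 1, j = 2, giving x = w[0:1] = 1, y = w[1:2] = 1, z = w[2:10] = 10120021.
Check: |xy| = 2 ≤ 8 and |y| = 1 ≥ 1. Reading y takes M from D back to D, so every xyⁱz is accepted.

1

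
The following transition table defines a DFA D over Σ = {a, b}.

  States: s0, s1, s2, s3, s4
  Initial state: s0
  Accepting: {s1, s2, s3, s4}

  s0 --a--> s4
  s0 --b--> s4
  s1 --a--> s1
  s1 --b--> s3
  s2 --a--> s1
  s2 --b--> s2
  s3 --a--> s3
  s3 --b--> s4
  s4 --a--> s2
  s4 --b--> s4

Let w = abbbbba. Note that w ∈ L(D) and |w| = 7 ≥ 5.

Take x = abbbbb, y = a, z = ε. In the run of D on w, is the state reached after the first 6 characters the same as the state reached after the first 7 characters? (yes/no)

no

State sequence: s0 -a-> s4 -b-> s4 -b-> s4 -b-> s4 -b-> s4 -b-> s4 -a-> s2

After x (step 6): s4. After xy (step 7): s2.
They differ (s4 ≠ s2), so y is not a cycle from the state after x; this split is not the one the pumping-lemma construction produces, and pumping y need not keep the string in L(D).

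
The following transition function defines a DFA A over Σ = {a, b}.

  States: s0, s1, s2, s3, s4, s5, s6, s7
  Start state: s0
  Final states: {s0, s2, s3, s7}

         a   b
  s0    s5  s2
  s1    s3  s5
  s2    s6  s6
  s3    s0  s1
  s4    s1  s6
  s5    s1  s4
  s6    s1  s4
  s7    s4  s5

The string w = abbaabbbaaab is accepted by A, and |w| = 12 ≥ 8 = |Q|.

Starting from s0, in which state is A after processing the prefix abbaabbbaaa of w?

s0

Run of A on the first 11 characters of w = a b b a a b b b a a a:
  step 0: s0  (start)
  step 1: s5  (read a: s0→s5)
  step 2: s4  (read b: s5→s4)
  step 3: s6  (read b: s4→s6)
  step 4: s1  (read a: s6→s1)
  step 5: s3  (read a: s1→s3)
  step 6: s1  (read b: s3→s1)
  step 7: s5  (read b: s1→s5)
  step 8: s4  (read b: s5→s4)
  step 9: s1  (read a: s4→s1)
  step 10: s3  (read a: s1→s3)
  step 11: s0  (read a: s3→s0)

After reading 11 characters, A is in state s0.
(This kind of state-tracing is the core of the pumping-lemma construction: with 8 states, pigeonhole forces a repeat within the first 8 steps.)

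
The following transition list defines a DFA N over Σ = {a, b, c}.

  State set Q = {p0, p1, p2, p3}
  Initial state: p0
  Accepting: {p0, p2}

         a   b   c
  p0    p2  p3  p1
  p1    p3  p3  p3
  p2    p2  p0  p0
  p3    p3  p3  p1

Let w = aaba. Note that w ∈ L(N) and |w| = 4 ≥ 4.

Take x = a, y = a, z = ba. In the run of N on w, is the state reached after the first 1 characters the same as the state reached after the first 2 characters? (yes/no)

State sequence: p0 -a-> p2 -a-> p2

After x (step 1): p2. After xy (step 2): p2.
They match, so y = a drives N around a cycle from p2 back to itself; pumping y any number of times keeps N in p2 before reading z, and xyⁱz ∈ L(N) for every i ≥ 0.

yes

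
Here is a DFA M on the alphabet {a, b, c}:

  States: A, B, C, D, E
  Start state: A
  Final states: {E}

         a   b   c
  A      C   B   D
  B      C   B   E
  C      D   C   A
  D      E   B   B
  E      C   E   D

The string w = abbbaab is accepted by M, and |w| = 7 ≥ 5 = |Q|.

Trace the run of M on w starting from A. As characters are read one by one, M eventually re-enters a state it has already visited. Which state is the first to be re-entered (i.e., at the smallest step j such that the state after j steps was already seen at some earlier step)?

State sequence: A -a-> C -b-> C -b-> C -b-> C -a-> D -a-> E -b-> E
First repeat at step 2: C was already visited.

The earliest repeat is at step j = 2: M is in C, which it already visited at step i = 1.

C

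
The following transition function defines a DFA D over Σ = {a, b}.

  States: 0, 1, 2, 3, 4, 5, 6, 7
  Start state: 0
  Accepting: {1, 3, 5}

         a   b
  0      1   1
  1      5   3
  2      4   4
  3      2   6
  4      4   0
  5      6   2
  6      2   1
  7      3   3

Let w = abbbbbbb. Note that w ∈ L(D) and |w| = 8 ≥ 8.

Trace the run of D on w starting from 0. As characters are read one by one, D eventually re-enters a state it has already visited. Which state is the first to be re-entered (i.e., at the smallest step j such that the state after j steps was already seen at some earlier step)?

State sequence: 0 -a-> 1 -b-> 3 -b-> 6 -b-> 1 -b-> 3 -b-> 6 -b-> 1 -b-> 3
First repeat at step 4: 1 was already visited.

The earliest repeat is at step j = 4: D is in 1, which it already visited at step i = 1.

1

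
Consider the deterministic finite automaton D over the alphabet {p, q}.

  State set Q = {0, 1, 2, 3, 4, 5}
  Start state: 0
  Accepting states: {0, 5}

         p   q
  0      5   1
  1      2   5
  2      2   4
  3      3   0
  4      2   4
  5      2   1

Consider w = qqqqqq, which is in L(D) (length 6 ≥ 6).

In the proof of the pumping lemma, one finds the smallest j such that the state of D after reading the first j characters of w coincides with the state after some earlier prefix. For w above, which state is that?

State sequence: 0 -q-> 1 -q-> 5 -q-> 1 -q-> 5 -q-> 1 -q-> 5
First repeat at step 3: 1 was already visited.

The earliest repeat is at step j = 3: D is in 1, which it already visited at step i = 1.
With |Q| = 6, pigeonhole forces a state repeat no later than step 6; the substring read between the first and second visits to that state can be pumped.

1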